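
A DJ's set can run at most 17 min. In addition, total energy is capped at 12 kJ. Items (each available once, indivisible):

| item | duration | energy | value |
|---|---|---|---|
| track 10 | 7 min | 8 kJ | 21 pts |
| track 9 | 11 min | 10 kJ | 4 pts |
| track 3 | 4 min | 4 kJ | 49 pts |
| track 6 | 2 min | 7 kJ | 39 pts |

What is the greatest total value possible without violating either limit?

88 pts

Feasible sets respecting both limits:
- track 3+track 6: duration 6, energy 11, value 88
- track 10+track 3: duration 11, energy 12, value 70
- track 3: duration 4, energy 4, value 49
- track 6: duration 2, energy 7, value 39
Best: 88 pts.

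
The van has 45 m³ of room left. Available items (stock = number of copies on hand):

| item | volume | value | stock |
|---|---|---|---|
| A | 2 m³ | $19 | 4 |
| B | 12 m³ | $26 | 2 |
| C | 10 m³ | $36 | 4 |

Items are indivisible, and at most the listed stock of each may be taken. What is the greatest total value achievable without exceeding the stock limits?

$184

Top feasible selections:
- 4×A + 3×C: volume 38, value 184
- 2×A + 4×C: volume 44, value 182
Best: $184.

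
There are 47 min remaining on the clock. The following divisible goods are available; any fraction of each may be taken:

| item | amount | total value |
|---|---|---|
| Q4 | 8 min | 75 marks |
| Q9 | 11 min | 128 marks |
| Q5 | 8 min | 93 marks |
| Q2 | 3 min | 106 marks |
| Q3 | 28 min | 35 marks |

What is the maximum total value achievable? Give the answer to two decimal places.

423.25

Take in order of value per unit:
- Q2 (106/3 per unit): all 3 → value 106, running total 106.00
- Q9 (128/11 per unit): all 11 → value 128, running total 234.00
- Q5 (93/8 per unit): all 8 → value 93, running total 327.00
- Q4 (75/8 per unit): all 8 → value 75, running total 402.00
- Q3 (35/28 per unit): 17 of 28 → value 17×35/28 = 21.2500, running total 423.25
Total 423.25.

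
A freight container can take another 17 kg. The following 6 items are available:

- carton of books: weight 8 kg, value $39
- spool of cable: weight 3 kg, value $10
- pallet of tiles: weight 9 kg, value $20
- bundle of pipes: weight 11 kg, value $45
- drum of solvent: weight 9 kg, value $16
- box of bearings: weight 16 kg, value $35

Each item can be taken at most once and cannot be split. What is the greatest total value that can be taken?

$59

Check high-value combinations within 17 kg:
- carton of books+pallet of tiles: weight 8+9=17, value 39+20=59
- spool of cable+bundle of pipes: weight 3+11=14, value 10+45=55
- carton of books+drum of solvent: weight 8+9=17, value 39+16=55
- carton of books+spool of cable: weight 8+3=11, value 39+10=49
- bundle of pipes: weight 11, value 45
Best: $59.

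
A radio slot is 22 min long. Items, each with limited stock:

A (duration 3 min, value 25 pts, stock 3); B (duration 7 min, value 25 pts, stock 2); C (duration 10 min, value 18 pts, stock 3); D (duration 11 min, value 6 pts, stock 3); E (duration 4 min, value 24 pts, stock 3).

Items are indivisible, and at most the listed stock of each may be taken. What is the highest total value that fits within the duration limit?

Best selections within duration 22 and stock limits:
- 3×A + 3×E: duration 21, value 147
- 3×A + 1×B + 1×E: duration 20, value 124
Best: 147 pts.

147 pts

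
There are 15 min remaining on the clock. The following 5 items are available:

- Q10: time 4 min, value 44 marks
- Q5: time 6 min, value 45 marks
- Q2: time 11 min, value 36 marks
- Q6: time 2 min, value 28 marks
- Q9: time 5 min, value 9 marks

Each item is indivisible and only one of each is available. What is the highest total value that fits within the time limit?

117 marks

Check high-value combinations within 15 min:
- Q10+Q5+Q6: time 4+6+2=12, value 44+45+28=117
- Q10+Q5+Q9: time 4+6+5=15, value 44+45+9=98
- Q10+Q5: time 4+6=10, value 44+45=89
Best: 117 marks.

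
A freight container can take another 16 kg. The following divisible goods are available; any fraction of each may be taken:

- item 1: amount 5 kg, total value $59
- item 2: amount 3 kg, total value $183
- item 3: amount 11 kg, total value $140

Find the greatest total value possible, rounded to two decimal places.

Take in order of value per unit:
- item 2 (183/3 per unit): all 3 → value 183, running total 183.00
- item 3 (140/11 per unit): all 11 → value 140, running total 323.00
- item 1 (59/5 per unit): 2 of 5 → value 2×59/5 = 23.6000, running total 346.60
Total 346.60.

346.60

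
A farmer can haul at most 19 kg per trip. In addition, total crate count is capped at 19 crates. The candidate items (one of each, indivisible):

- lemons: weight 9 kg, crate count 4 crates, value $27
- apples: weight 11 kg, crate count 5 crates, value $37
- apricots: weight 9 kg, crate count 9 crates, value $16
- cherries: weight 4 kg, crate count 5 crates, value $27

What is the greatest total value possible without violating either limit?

$64

Feasible sets respecting both limits:
- apples+cherries: weight 15, crate count 10, value 64
- lemons+cherries: weight 13, crate count 9, value 54
- lemons+apricots: weight 18, crate count 13, value 43
- apricots+cherries: weight 13, crate count 14, value 43
Best: $64.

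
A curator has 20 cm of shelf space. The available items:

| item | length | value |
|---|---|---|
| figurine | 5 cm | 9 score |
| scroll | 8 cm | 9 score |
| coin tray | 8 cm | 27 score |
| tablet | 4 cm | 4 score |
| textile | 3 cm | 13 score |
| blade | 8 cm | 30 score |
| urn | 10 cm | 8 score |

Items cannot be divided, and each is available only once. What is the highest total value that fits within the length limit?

70 score

Check high-value combinations within 20 cm:
- coin tray+textile+blade: length 8+3+8=19, value 27+13+30=70
- coin tray+tablet+blade: length 8+4+8=20, value 27+4+30=61
- coin tray+blade: length 8+8=16, value 27+30=57
Best: 70 score.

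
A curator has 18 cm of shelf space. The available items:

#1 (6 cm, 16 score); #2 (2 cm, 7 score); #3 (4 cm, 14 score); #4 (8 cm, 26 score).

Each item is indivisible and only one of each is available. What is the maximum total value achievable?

56 score

Check high-value combinations within 18 cm:
- #1+#3+#4: length 6+4+8=18, value 16+14+26=56
- #1+#2+#4: length 6+2+8=16, value 16+7+26=49
- #2+#3+#4: length 2+4+8=14, value 7+14+26=47
Best: 56 score.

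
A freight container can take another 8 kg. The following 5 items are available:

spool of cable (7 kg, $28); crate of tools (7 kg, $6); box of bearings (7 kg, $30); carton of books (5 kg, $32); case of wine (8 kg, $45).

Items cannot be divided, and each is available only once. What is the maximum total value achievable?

$45

Check high-value combinations within 8 kg:
- case of wine: weight 8, value 45
- carton of books: weight 5, value 32
- box of bearings: weight 7, value 30
- spool of cable: weight 7, value 28
Best: $45.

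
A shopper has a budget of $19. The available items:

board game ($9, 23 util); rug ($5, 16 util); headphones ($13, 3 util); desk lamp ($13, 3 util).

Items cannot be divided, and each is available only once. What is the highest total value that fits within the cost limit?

39 util

Check high-value combinations within $19:
- board game+rug: cost 9+5=14, value 23+16=39
- board game: cost 9, value 23
- rug+headphones: cost 5+13=18, value 16+3=19
- rug+desk lamp: cost 5+13=18, value 16+3=19
- rug: cost 5, value 16
Best: 39 util.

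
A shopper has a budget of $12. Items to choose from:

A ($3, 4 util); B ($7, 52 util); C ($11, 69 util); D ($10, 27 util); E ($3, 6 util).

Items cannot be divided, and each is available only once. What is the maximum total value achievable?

Check high-value combinations within $12:
- C: cost 11, value 69
- B+E: cost 7+3=10, value 52+6=58
- A+B: cost 3+7=10, value 4+52=56
- B: cost 7, value 52
- D: cost 10, value 27
Best: 69 util.

69 util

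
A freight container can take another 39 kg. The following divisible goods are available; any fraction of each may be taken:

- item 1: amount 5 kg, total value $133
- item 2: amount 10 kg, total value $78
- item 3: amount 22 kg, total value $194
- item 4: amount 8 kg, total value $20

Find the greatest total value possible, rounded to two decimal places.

410.00

Take in order of value per unit:
- item 1 (133/5 per unit): all 5 → value 133, running total 133.00
- item 3 (194/22 per unit): all 22 → value 194, running total 327.00
- item 2 (78/10 per unit): all 10 → value 78, running total 405.00
- item 4 (20/8 per unit): 2 of 8 → value 2×20/8 = 5.0000, running total 410.00
Total 410.00.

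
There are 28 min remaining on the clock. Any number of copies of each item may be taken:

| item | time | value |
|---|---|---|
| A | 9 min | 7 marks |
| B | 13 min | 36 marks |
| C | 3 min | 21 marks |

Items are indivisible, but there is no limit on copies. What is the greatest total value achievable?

189 marks

Best value-per-unit is C at 21/3, and filling with it alone uses time 9×3=27. No mix of the others beats 9×21 = 189.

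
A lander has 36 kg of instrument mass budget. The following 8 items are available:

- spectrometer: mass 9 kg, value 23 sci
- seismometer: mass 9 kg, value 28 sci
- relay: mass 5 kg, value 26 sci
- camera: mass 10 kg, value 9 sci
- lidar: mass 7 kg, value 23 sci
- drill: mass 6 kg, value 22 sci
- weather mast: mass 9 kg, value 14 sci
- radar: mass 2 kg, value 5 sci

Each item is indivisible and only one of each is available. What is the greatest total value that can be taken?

122 sci

This is a 0/1 knapsack; check combinations near the capacity.
- spectrometer+seismometer+relay+lidar+drill: mass 9+9+5+7+6=36, value 23+28+26+23+22=122
- seismometer+relay+lidar+drill+weather mast: mass 9+5+7+6+9=36, value 28+26+23+22+14=113
- spectrometer+relay+lidar+drill+weather mast: mass 9+5+7+6+9=36, value 23+26+23+22+14=108
- spectrometer+seismometer+relay+lidar+radar: mass 9+9+5+7+2=32, value 23+28+26+23+5=105
Best: 122 sci.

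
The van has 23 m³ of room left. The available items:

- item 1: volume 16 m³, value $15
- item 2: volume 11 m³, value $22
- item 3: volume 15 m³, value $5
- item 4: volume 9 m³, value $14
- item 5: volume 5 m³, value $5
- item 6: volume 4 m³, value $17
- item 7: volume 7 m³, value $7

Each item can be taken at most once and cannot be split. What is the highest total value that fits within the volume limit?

Check high-value combinations within 23 m³:
- item 2+item 6+item 7: volume 11+4+7=22, value 22+17+7=46
- item 2+item 5+item 6: volume 11+5+4=20, value 22+5+17=44
- item 2+item 6: volume 11+4=15, value 22+17=39
- item 4+item 6+item 7: volume 9+4+7=20, value 14+17+7=38
- item 4+item 5+item 6: volume 9+5+4=18, value 14+5+17=36
Best: $46.

$46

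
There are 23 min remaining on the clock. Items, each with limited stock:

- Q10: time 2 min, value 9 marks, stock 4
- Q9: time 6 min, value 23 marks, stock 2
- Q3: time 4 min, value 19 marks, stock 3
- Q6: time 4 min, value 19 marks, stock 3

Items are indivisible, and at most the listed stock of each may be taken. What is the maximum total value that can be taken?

Top feasible selections:
- 1×Q10 + 2×Q3 + 3×Q6: time 22, value 104
- 1×Q10 + 3×Q3 + 2×Q6: time 22, value 104
Best: 104 marks.

104 marks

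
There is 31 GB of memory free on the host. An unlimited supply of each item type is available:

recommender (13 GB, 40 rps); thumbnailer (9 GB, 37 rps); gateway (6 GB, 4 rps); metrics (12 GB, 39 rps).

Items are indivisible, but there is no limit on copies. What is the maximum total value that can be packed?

Best value-per-unit is thumbnailer at 37/9; filling with it alone gives 3×37 = 111.
Optimal mix: 1×recommender + 2×thumbnailer → memory 31, value 114.

114 rps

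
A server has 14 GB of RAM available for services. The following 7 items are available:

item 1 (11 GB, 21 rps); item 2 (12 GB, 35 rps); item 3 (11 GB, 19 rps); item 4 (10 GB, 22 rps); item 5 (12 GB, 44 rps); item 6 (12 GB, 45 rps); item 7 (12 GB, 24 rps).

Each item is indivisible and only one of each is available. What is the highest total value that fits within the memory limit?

Check high-value combinations within 14 GB:
- item 6: memory 12, value 45
- item 5: memory 12, value 44
- item 2: memory 12, value 35
- item 7: memory 12, value 24
- item 4: memory 10, value 22
Best: 45 rps.

45 rps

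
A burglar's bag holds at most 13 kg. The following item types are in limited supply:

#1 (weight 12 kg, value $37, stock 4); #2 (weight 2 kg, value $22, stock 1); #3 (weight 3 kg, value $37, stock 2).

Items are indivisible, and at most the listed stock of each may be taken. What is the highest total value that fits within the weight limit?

$96

Top feasible selections:
- 1×#2 + 2×#3: weight 8, value 96
- 2×#3: weight 6, value 74
Best: $96.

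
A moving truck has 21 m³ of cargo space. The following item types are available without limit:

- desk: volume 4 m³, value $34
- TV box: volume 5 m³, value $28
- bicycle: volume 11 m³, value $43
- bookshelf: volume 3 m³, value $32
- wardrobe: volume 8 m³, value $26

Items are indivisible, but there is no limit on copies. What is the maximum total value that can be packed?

Best value-per-unit is bookshelf at 32/3, and filling with it alone uses volume 7×3=21. No mix of the others beats 7×32 = 224.

$224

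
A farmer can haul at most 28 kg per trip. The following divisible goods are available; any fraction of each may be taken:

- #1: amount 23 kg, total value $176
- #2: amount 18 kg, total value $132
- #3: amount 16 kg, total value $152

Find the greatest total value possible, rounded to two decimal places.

Take in order of value per unit:
- #3 (152/16 per unit): all 16 → value 152, running total 152.00
- #1 (176/23 per unit): 12 of 23 → value 12×176/23 = 91.8261, running total 243.83
Total 243.83.

243.83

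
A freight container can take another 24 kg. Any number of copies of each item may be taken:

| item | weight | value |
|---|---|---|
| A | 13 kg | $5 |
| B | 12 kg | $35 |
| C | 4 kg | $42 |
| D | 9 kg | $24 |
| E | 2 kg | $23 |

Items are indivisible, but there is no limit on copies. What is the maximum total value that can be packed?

Best value-per-unit is E at 23/2, and filling with it alone uses weight 12×2=24. No mix of the others beats 12×23 = 276.

$276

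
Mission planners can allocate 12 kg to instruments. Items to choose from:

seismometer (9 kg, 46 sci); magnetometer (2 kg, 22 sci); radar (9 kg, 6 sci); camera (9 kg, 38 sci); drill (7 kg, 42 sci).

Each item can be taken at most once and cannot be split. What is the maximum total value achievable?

68 sci

Check high-value combinations within 12 kg:
- seismometer+magnetometer: mass 9+2=11, value 46+22=68
- magnetometer+drill: mass 2+7=9, value 22+42=64
- magnetometer+camera: mass 2+9=11, value 22+38=60
- seismometer: mass 9, value 46
Best: 68 sci.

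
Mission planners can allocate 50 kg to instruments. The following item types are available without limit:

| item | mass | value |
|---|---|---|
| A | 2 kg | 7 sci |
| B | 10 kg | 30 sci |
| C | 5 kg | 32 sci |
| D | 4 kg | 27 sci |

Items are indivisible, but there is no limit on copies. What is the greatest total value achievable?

Best value-per-unit is D at 27/4; filling with it alone gives 12×27 = 324.
Optimal mix: 2×C + 10×D → mass 50, value 334.

334 sci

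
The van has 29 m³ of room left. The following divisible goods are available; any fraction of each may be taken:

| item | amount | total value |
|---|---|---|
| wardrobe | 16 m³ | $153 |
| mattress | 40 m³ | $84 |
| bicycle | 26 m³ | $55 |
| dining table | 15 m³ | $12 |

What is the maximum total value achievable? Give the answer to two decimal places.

180.50

Take in order of value per unit:
- wardrobe (153/16 per unit): all 16 → value 153, running total 153.00
- bicycle (55/26 per unit): 13 of 26 → value 13×55/26 = 27.5000, running total 180.50
Total 180.50.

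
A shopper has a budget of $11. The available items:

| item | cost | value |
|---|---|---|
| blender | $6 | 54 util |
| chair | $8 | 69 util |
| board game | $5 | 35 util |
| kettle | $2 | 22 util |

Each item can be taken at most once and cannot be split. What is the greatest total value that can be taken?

This is a 0/1 knapsack; check combinations near the capacity.
- chair+kettle: cost 8+2=10, value 69+22=91
- blender+board game: cost 6+5=11, value 54+35=89
- blender+kettle: cost 6+2=8, value 54+22=76
- chair: cost 8, value 69
- board game+kettle: cost 5+2=7, value 35+22=57
Best: 91 util.

91 util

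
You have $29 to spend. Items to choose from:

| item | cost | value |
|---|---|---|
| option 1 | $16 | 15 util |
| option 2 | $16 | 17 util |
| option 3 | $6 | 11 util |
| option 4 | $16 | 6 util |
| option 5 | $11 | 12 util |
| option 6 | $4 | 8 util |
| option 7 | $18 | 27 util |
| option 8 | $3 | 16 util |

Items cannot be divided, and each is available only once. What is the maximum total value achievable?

Check high-value combinations within $29:
- option 3+option 7+option 8: cost 6+18+3=27, value 11+27+16=54
- option 2+option 3+option 6+option 8: cost 16+6+4+3=29, value 17+11+8+16=52
- option 6+option 7+option 8: cost 4+18+3=25, value 8+27+16=51
Best: 54 util.

54 util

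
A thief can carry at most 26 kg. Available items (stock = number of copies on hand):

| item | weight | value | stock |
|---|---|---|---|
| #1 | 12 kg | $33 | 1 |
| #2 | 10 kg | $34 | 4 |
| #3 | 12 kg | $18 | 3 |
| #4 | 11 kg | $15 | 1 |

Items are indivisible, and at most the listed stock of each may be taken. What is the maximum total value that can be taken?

Top feasible selections:
- 2×#2: weight 20, value 68
- 1×#1 + 1×#2: weight 22, value 67
Best: $68.

$68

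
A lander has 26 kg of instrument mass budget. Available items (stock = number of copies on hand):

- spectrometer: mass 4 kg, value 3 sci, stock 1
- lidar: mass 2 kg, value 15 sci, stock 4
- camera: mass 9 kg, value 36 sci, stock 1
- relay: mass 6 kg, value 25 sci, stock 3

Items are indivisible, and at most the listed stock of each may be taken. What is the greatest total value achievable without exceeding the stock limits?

Best selections within mass 26 and stock limits:
- 4×lidar + 3×relay: mass 26, value 135
- 4×lidar + 1×camera + 1×relay: mass 23, value 121
- 3×lidar + 3×relay: mass 24, value 120
Best: 135 sci.

135 sci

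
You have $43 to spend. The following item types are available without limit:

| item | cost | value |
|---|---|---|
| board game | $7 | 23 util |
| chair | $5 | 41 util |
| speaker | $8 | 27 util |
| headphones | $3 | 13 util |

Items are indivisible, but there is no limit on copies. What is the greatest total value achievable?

341 util

Best value-per-unit is chair at 41/5; filling with it alone gives 8×41 = 328.
Optimal mix: 8×chair + 1×headphones → cost 43, value 341.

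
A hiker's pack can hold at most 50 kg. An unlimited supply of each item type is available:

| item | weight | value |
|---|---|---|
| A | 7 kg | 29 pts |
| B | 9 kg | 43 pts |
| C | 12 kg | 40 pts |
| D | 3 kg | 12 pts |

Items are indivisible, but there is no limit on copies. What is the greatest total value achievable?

Best value-per-unit is B at 43/9; filling with it alone gives 5×43 = 215.
Optimal mix: 2×A + 4×B → weight 50, value 230.

230 pts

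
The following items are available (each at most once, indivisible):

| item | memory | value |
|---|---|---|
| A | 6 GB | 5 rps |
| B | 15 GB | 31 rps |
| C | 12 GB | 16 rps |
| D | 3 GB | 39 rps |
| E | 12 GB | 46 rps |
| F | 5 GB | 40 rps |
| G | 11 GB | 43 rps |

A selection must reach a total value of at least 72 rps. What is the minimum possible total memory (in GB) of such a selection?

Subsets with value ≥ 72, sorted by total memory:
- D+F: memory 8, value 79
- A+D+F: memory 14, value 84
- D+G: memory 14, value 82
- D+E: memory 15, value 85
Minimum memory: 8 GB.

8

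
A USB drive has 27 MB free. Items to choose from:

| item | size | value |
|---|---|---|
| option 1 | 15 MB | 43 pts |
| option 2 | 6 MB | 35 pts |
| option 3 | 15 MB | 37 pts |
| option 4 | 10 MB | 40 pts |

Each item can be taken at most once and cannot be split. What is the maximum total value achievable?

Check high-value combinations within 27 MB:
- option 1+option 4: size 15+10=25, value 43+40=83
- option 1+option 2: size 15+6=21, value 43+35=78
- option 3+option 4: size 15+10=25, value 37+40=77
- option 2+option 4: size 6+10=16, value 35+40=75
Best: 83 pts.

83 pts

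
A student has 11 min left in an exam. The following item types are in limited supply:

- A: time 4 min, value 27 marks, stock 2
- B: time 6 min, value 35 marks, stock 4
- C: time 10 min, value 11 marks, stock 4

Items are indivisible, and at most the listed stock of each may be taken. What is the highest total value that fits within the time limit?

Best selections within time 11 and stock limits:
- 1×A + 1×B: time 10, value 62
- 2×A: time 8, value 54
- 1×B: time 6, value 35
- 1×A: time 4, value 27
Best: 62 marks.

62 marks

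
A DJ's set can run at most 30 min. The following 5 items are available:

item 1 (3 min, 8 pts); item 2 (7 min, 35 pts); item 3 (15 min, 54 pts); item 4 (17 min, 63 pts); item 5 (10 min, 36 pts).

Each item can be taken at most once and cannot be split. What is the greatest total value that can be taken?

This is a 0/1 knapsack; check combinations near the capacity.
- item 1+item 4+item 5: duration 3+17+10=30, value 8+63+36=107
- item 1+item 2+item 4: duration 3+7+17=27, value 8+35+63=106
- item 4+item 5: duration 17+10=27, value 63+36=99
Best: 107 pts.

107 pts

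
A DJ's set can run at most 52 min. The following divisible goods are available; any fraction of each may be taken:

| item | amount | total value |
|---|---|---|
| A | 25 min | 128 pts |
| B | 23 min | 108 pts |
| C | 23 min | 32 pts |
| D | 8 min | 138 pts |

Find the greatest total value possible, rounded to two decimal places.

Take in order of value per unit:
- D (138/8 per unit): all 8 → value 138, running total 138.00
- A (128/25 per unit): all 25 → value 128, running total 266.00
- B (108/23 per unit): 19 of 23 → value 19×108/23 = 89.2174, running total 355.22
Total 355.22.

355.22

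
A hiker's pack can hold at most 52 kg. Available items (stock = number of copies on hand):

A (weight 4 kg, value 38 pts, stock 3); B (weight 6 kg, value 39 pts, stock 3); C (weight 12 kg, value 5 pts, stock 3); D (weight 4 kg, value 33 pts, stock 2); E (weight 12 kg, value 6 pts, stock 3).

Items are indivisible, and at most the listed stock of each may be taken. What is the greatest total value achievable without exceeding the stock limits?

Best selections within weight 52 and stock limits:
- 3×A + 3×B + 2×D + 1×E: weight 50, value 303
- 3×A + 3×B + 1×C + 2×D: weight 50, value 302
- 3×A + 3×B + 2×D: weight 38, value 297
Best: 303 pts.

303 pts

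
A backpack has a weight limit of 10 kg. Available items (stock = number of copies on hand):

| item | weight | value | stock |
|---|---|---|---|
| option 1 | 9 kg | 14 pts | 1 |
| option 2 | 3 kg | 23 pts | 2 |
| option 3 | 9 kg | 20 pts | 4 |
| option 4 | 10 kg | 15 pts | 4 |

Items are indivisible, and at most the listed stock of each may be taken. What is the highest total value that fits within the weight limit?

Top feasible selections:
- 2×option 2: weight 6, value 46
- 1×option 2: weight 3, value 23
Best: 46 pts.

46 pts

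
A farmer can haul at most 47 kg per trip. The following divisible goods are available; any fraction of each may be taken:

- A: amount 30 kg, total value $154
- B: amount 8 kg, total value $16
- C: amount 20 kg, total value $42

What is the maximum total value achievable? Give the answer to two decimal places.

189.70

Take in order of value per unit:
- A (154/30 per unit): all 30 → value 154, running total 154.00
- C (42/20 per unit): 17 of 20 → value 17×42/20 = 35.7000, running total 189.70
Total 189.70.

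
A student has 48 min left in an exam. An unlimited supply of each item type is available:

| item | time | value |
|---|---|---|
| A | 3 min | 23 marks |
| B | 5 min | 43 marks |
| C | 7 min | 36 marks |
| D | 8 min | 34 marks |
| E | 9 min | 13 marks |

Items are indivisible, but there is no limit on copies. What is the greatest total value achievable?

Best value-per-unit is B at 43/5; filling with it alone gives 9×43 = 387.
Optimal mix: 1×A + 9×B → time 48, value 410.

410 marks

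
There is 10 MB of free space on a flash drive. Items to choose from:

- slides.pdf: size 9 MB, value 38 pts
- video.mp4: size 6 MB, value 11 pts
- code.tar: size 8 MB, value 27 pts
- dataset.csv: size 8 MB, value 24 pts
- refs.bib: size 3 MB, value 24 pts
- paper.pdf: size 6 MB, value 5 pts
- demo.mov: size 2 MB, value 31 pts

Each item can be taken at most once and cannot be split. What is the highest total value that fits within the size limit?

58 pts

Check high-value combinations within 10 MB:
- code.tar+demo.mov: size 8+2=10, value 27+31=58
- refs.bib+demo.mov: size 3+2=5, value 24+31=55
- dataset.csv+demo.mov: size 8+2=10, value 24+31=55
- video.mp4+demo.mov: size 6+2=8, value 11+31=42
Best: 58 pts.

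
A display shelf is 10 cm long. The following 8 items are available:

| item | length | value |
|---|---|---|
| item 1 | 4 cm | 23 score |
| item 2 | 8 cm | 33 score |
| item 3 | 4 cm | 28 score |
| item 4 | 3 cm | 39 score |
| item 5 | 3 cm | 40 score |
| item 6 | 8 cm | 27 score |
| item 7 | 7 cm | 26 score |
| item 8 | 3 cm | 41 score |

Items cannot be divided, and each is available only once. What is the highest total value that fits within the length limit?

120 score

Check high-value combinations within 10 cm:
- item 4+item 5+item 8: length 3+3+3=9, value 39+40+41=120
- item 3+item 5+item 8: length 4+3+3=10, value 28+40+41=109
- item 3+item 4+item 8: length 4+3+3=10, value 28+39+41=108
- item 3+item 4+item 5: length 4+3+3=10, value 28+39+40=107
Best: 120 score.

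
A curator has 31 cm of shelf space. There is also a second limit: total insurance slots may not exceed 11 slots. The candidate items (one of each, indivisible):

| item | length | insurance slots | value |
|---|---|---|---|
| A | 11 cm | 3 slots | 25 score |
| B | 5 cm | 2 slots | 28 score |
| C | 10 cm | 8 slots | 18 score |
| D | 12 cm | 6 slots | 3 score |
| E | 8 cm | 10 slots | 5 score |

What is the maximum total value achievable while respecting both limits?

56 score

Feasible sets respecting both limits:
- A+B+D: length 28, insurance slots 11, value 56
- A+B: length 16, insurance slots 5, value 53
- B+C: length 15, insurance slots 10, value 46
Best: 56 score.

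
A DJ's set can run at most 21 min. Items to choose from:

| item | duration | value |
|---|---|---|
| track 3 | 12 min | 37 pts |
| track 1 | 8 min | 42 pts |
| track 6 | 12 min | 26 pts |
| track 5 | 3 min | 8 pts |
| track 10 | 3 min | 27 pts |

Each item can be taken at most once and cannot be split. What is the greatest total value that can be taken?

Check high-value combinations within 21 min:
- track 3+track 1: duration 12+8=20, value 37+42=79
- track 1+track 5+track 10: duration 8+3+3=14, value 42+8+27=77
- track 3+track 5+track 10: duration 12+3+3=18, value 37+8+27=72
- track 1+track 10: duration 8+3=11, value 42+27=69
Best: 79 pts.

79 pts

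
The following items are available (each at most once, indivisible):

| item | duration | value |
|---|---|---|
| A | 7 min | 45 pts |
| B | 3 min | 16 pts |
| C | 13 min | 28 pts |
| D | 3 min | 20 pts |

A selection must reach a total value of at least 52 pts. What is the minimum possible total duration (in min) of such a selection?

Subsets with value ≥ 52, sorted by total duration:
- A+D: duration 10, value 65
- A+B: duration 10, value 61
Minimum duration: 10 min.

10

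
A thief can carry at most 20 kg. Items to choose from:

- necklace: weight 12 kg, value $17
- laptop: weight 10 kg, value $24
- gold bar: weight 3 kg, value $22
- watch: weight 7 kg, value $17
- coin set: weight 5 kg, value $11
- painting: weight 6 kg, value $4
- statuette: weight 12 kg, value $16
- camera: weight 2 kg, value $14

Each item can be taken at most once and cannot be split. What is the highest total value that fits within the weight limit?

This is a 0/1 knapsack; check combinations near the capacity.
- laptop+gold bar+coin set+camera: weight 10+3+5+2=20, value 24+22+11+14=71
- gold bar+watch+coin set+camera: weight 3+7+5+2=17, value 22+17+11+14=64
- laptop+gold bar+watch: weight 10+3+7=20, value 24+22+17=63
- laptop+gold bar+camera: weight 10+3+2=15, value 24+22+14=60
- laptop+gold bar+coin set: weight 10+3+5=18, value 24+22+11=57
Best: $71.

$71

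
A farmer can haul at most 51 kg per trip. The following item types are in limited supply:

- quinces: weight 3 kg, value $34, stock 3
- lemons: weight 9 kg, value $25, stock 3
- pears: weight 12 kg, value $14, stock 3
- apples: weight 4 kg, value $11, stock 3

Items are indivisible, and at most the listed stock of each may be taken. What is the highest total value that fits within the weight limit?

$210

Best selections within weight 51 and stock limits:
- 3×quinces + 3×lemons + 3×apples: weight 48, value 210
- 3×quinces + 3×lemons + 2×apples: weight 44, value 199
- 3×quinces + 2×lemons + 1×pears + 3×apples: weight 51, value 199
- 3×quinces + 3×lemons + 1×pears: weight 48, value 191
Best: $210.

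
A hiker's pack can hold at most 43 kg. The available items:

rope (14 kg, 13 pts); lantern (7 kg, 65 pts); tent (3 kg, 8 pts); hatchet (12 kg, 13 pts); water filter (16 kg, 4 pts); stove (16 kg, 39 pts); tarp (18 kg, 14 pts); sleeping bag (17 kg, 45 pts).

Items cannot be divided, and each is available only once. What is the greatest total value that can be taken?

157 pts

Check high-value combinations within 43 kg:
- lantern+tent+stove+sleeping bag: weight 7+3+16+17=43, value 65+8+39+45=157
- lantern+stove+sleeping bag: weight 7+16+17=40, value 65+39+45=149
- lantern+tent+hatchet+sleeping bag: weight 7+3+12+17=39, value 65+8+13+45=131
- rope+lantern+tent+sleeping bag: weight 14+7+3+17=41, value 13+65+8+45=131
- lantern+tent+hatchet+stove: weight 7+3+12+16=38, value 65+8+13+39=125
Best: 157 pts.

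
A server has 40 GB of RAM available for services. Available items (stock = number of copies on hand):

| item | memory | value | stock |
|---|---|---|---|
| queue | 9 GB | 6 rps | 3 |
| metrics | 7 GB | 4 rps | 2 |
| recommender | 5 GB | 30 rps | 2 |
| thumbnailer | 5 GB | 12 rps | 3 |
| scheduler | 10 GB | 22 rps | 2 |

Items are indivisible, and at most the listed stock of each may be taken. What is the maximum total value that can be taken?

Best selections within memory 40 and stock limits:
- 2×recommender + 2×thumbnailer + 2×scheduler: memory 40, value 128
- 2×recommender + 3×thumbnailer + 1×scheduler: memory 35, value 118
- 2×recommender + 1×thumbnailer + 2×scheduler: memory 35, value 116
- 1×queue + 2×recommender + 2×thumbnailer + 1×scheduler: memory 39, value 112
Best: 128 rps.

128 rps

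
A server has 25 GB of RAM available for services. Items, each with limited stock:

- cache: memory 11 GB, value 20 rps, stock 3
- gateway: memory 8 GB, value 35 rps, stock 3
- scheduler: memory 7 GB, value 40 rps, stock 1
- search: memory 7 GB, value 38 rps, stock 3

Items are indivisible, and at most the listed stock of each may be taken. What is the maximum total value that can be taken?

116 rps

Top feasible selections:
- 1×scheduler + 2×search: memory 21, value 116
- 3×search: memory 21, value 114
Best: 116 rps.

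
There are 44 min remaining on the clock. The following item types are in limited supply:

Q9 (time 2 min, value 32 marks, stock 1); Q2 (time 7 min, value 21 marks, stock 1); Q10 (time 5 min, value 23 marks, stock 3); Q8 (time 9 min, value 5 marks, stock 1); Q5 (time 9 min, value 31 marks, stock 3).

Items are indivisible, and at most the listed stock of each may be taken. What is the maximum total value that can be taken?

194 marks

Best selections within time 44 and stock limits:
- 1×Q9 + 3×Q10 + 3×Q5: time 44, value 194
- 1×Q9 + 1×Q2 + 3×Q10 + 2×Q5: time 42, value 184
- 1×Q9 + 2×Q10 + 3×Q5: time 39, value 171
- 1×Q9 + 1×Q2 + 1×Q10 + 3×Q5: time 41, value 169
Best: 194 marks.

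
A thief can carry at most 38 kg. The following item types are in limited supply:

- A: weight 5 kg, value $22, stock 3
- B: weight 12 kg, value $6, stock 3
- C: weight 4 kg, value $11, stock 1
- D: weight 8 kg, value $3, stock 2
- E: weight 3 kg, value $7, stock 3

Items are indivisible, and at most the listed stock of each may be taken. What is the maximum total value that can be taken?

$101

Top feasible selections:
- 3×A + 1×C + 1×D + 3×E: weight 36, value 101
- 3×A + 1×C + 3×E: weight 28, value 98
- 3×A + 1×B + 1×C + 2×E: weight 37, value 97
Best: $101.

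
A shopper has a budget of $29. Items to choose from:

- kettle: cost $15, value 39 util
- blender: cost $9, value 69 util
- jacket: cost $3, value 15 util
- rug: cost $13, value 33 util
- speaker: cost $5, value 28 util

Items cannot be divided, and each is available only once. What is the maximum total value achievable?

Check high-value combinations within $29:
- kettle+blender+speaker: cost 15+9+5=29, value 39+69+28=136
- blender+rug+speaker: cost 9+13+5=27, value 69+33+28=130
- kettle+blender+jacket: cost 15+9+3=27, value 39+69+15=123
- blender+jacket+rug: cost 9+3+13=25, value 69+15+33=117
Best: 136 util.

136 util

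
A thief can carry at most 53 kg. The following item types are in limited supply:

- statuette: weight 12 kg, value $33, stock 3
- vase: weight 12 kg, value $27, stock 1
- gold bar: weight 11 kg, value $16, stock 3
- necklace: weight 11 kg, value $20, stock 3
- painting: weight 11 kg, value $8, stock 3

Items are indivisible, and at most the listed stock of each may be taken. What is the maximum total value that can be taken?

Best selections within weight 53 and stock limits:
- 3×statuette + 1×vase: weight 48, value 126
- 3×statuette + 1×necklace: weight 47, value 119
- 3×statuette + 1×gold bar: weight 47, value 115
- 2×statuette + 1×vase + 1×necklace: weight 47, value 113
Best: $126.

$126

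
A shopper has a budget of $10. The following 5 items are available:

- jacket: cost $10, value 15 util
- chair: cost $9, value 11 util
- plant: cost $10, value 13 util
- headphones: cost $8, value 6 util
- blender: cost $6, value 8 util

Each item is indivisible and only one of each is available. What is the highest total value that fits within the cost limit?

Check high-value combinations within $10:
- jacket: cost 10, value 15
- plant: cost 10, value 13
- chair: cost 9, value 11
- blender: cost 6, value 8
Best: 15 util.

15 util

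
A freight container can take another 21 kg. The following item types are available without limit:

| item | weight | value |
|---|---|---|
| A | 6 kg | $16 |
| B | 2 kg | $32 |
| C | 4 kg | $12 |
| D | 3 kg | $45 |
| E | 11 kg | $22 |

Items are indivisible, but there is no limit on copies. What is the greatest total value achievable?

$333

Best value-per-unit is B at 32/2; filling with it alone gives 10×32 = 320.
Optimal mix: 9×B + 1×D → weight 21, value 333.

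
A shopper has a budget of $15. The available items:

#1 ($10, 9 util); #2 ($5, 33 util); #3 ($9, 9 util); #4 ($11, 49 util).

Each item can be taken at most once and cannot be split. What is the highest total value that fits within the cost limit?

49 util

This is a 0/1 knapsack; check combinations near the capacity.
- #4: cost 11, value 49
- #2+#3: cost 5+9=14, value 33+9=42
- #1+#2: cost 10+5=15, value 9+33=42
- #2: cost 5, value 33
- #3: cost 9, value 9
Best: 49 util.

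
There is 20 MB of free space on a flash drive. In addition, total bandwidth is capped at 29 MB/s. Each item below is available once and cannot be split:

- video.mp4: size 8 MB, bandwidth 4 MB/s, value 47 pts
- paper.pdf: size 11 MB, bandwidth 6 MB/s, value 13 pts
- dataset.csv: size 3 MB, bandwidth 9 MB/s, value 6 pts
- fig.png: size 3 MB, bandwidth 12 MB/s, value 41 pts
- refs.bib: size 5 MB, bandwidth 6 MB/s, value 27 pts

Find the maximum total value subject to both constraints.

115 pts

Feasible sets respecting both limits:
- video.mp4+fig.png+refs.bib: size 16, bandwidth 22, value 115
- video.mp4+dataset.csv+fig.png: size 14, bandwidth 25, value 94
- video.mp4+fig.png: size 11, bandwidth 16, value 88
- paper.pdf+fig.png+refs.bib: size 19, bandwidth 24, value 81
Best: 115 pts.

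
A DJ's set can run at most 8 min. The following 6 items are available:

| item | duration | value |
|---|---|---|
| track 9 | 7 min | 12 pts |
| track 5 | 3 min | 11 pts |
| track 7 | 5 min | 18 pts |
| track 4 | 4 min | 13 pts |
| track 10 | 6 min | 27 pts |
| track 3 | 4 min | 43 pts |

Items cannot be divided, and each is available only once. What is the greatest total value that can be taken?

Check high-value combinations within 8 min:
- track 4+track 3: duration 4+4=8, value 13+43=56
- track 5+track 3: duration 3+4=7, value 11+43=54
- track 3: duration 4, value 43
Best: 56 pts.

56 pts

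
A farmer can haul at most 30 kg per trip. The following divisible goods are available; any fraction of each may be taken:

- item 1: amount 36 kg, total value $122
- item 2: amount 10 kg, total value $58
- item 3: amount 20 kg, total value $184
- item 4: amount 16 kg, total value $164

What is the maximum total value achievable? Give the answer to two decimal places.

Take in order of value per unit:
- item 4 (164/16 per unit): all 16 → value 164, running total 164.00
- item 3 (184/20 per unit): 14 of 20 → value 14×184/20 = 128.8000, running total 292.80
Total 292.80.

292.80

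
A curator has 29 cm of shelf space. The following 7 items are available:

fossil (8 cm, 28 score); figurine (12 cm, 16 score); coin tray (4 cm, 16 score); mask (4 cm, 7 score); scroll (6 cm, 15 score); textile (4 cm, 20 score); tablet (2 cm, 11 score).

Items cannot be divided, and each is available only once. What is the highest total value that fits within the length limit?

97 score

This is a 0/1 knapsack; check combinations near the capacity.
- fossil+coin tray+mask+scroll+textile+tablet: length 8+4+4+6+4+2=28, value 28+16+7+15+20+11=97
- fossil+coin tray+scroll+textile+tablet: length 8+4+6+4+2=24, value 28+16+15+20+11=90
- fossil+coin tray+mask+scroll+textile: length 8+4+4+6+4=26, value 28+16+7+15+20=86
- fossil+coin tray+mask+textile+tablet: length 8+4+4+4+2=22, value 28+16+7+20+11=82
- fossil+mask+scroll+textile+tablet: length 8+4+6+4+2=24, value 28+7+15+20+11=81
Best: 97 score.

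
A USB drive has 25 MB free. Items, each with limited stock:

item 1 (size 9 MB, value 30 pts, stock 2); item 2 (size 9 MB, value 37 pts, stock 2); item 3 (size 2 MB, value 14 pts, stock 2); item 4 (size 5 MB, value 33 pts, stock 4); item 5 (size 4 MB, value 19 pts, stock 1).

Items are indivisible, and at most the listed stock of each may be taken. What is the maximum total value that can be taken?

160 pts

Top feasible selections:
- 2×item 3 + 4×item 4: size 24, value 160
- 4×item 4 + 1×item 5: size 24, value 151
- 1×item 3 + 4×item 4: size 22, value 146
Best: 160 pts.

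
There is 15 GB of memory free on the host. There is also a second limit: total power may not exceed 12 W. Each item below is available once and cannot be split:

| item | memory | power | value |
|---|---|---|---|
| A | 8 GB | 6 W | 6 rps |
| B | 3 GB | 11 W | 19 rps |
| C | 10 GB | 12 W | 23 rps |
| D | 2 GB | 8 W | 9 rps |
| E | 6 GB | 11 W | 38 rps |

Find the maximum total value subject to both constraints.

38 rps

Feasible sets respecting both limits:
- E: memory 6, power 11, value 38
- C: memory 10, power 12, value 23
- B: memory 3, power 11, value 19
- D: memory 2, power 8, value 9
Best: 38 rps.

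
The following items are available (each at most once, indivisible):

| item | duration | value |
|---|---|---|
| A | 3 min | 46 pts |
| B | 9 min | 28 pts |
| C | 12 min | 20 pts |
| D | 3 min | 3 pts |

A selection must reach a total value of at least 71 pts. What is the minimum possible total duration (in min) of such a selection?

12

Subsets with value ≥ 71, sorted by total duration:
- A+B: duration 12, value 74
- A+B+D: duration 15, value 77
Minimum duration: 12 min.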